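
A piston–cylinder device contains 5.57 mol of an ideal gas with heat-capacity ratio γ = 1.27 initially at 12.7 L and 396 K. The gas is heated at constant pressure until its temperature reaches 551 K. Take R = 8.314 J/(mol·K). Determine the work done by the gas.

P₁ = nRT₁/V₁ = 5.57×8.314×396/12.7 = 1440 kPa.
Isobaric: P stays 1440 kPa; V/T = const ⇒ T₂ = 551 K, V₂ = 17.7 L.
W = PΔV = 1440×(17.7−12.7) kPa·L = 7180 J.

7180 J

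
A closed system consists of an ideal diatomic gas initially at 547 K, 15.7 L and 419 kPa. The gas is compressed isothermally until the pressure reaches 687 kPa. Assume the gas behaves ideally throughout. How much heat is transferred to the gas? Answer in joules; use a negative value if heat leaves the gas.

-3250 J

n = P₁V₁/(RT₁) = 419×15.7/(8.314×547) = 1.45 mol.
Isothermal: T stays 547 K; PV = const ⇒ V₂ = 9.58 L, P₂ = 687 kPa.
ΔU = 0 (ideal gas, T constant).
W = nRT ln(V₂/V₁) = 1.45×8.314×547×ln(0.610) = -3250 J.
Q = ΔU + W = -3250 J.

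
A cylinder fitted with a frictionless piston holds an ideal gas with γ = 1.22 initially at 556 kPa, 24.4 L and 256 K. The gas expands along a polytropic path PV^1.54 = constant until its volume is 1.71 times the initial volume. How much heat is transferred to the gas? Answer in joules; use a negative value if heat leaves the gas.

n = P₁V₁/(RT₁) = 556×24.4/(8.314×256) = 6.37 mol.
Polytropic n=1.54: T₂ = T₁(V₁/V₂)^(n−1) = 256×(0.585)^0.54 = 192 K; P₂ = P₁(V₁/V₂)^n = 243 kPa.
W = (P₁V₁−P₂V₂)/(n−1) = (556×24.4−243×41.7)/0.54 = 6320 J.
ΔU = nCvΔT = 6.37×37.8×(192−256) = -15500 J.
Q = ΔU + W = -9190 J.

-9190 J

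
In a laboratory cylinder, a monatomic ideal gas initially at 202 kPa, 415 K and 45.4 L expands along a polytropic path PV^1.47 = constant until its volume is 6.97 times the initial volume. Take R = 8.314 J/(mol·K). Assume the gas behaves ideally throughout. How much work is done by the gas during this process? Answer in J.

n = P₁V₁/(RT₁) = 202×45.4/(8.314×415) = 2.66 mol.
Polytropic n=1.47: T₂ = T₁(V₁/V₂)^(n−1) = 415×(0.143)^0.47 = 167 K; P₂ = P₁(V₁/V₂)^n = 11.6 kPa.
W = (P₁V₁−P₂V₂)/(n−1) = (202×45.4−11.6×316)/0.47 = 11700 J.

11700 J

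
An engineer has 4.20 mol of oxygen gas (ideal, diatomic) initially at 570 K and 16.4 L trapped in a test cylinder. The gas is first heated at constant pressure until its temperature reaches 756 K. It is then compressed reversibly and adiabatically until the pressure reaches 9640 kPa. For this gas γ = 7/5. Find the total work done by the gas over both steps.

P₁ = nRT₁/V₁ = 4.20×8.314×570/16.4 = 1210 kPa.
Step 1 — Isobaric: P stays 1210 kPa; V/T = const ⇒ T₂ = 756 K, V₂ = 21.8 L.
W = PΔV = 1210×(21.8−16.4) kPa·L = 6490 J.
ΔU = nCvΔT = 4.20×20.8×(756−570) = 16200 J.
Q = ΔU + W = nCpΔT = 22700 J.
State after step 1: P = 1210 kPa, V = 21.8 L, T = 756 K.
Step 2 — Adiabatic: T₂/T₁ = (P₂/P₁)^((γ−1)/γ) ⇒ T₂ = 756×(7.94)^0.286 = 1370 K; V₂ = 4.95 L.
ΔU = nCvΔT = 4.20×20.8×(1370−756) = 53300 J.
Q = 0 for an adiabatic process, so W = −ΔU = -53300 J.
Net over both steps: W = -46800 J, Q = 22700 J, ΔU = 69500 J.

-46800 J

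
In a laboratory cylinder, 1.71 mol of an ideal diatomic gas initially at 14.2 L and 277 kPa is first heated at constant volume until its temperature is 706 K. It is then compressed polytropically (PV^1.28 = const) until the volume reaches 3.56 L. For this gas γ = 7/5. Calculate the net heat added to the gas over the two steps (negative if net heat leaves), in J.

10200 J

T₁ = P₁V₁/(nR) = 277×14.2/(1.71×8.314) = 277 K.
Step 1 — Isochoric: V stays 14.2 L; P/T = const ⇒ T₂ = 706 K, P₂ = 707 kPa.
W = 0 (no volume change).
ΔU = nCvΔT = 1.71×20.8×(706−277) = 15300 J.
Q = ΔU = 15300 J.
State after step 1: P = 707 kPa, V = 14.2 L, T = 706 K.
Step 2 — Polytropic n=1.28: T₂ = T₁(V₁/V₂)^(n−1) = 706×(3.99)^0.28 = 1040 K; P₂ = P₁(V₁/V₂)^n = 4150 kPa.
W = (P₁V₁−P₂V₂)/(n−1) = (707×14.2−4150×3.56)/0.28 = -17000 J.
ΔU = nCvΔT = 1.71×20.8×(1040−706) = 11900 J.
Q = ΔU + W = -5090 J.
Net over both steps: W = -17000 J, Q = 10200 J, ΔU = 27100 J.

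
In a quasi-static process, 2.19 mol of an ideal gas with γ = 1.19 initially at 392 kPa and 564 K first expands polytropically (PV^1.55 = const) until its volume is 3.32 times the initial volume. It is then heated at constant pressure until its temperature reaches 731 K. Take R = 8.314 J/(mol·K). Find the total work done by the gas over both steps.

V₁ = nRT₁/P₁ = 2.19×8.314×564/392 = 26.2 L.
Step 1 — Polytropic n=1.55: T₂ = T₁(V₁/V₂)^(n−1) = 564×(0.301)^0.55 = 292 K; P₂ = P₁(V₁/V₂)^n = 61.0 kPa.
W = (P₁V₁−P₂V₂)/(n−1) = (392×26.2−61.0×87.0)/0.55 = 9020 J.
ΔU = nCvΔT = 2.19×43.8×(292−564) = -26100 J.
Q = ΔU + W = -17100 J.
State after step 1: P = 61.0 kPa, V = 87.0 L, T = 292 K.
Step 2 — Isobaric: P stays 61.0 kPa; V/T = const ⇒ T₂ = 731 K, V₂ = 218 L.
W = PΔV = 61.0×(218−87.0) kPa·L = 8000 J.
ΔU = nCvΔT = 2.19×43.8×(731−292) = 42100 J.
Q = ΔU + W = nCpΔT = 50100 J.
Net over both steps: W = 17000 J, Q = 33000 J, ΔU = 16000 J.

17000 J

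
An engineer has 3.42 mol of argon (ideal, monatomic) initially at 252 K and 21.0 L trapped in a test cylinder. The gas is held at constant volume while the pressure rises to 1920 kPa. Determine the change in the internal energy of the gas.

49700 J

P₁ = nRT₁/V₁ = 3.42×8.314×252/21.0 = 341 kPa.
Isochoric: V stays 21.0 L; P/T = const ⇒ T₂ = 1420 K, P₂ = 1920 kPa.
For an ideal gas ΔU = nCvΔT with Cv = (3/2)R = 12.5 J/(mol·K).
ΔU = 3.42×12.5×(1420−252) = 49700 J.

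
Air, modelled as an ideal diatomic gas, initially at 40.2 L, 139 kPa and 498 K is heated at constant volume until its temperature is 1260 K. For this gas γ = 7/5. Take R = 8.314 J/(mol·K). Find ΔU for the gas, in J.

n = P₁V₁/(RT₁) = 139×40.2/(8.314×498) = 1.35 mol.
Isochoric: V stays 40.2 L; P/T = const ⇒ T₂ = 1260 K, P₂ = 352 kPa.
For an ideal gas ΔU = nCvΔT with Cv = (5/2)R = 20.8 J/(mol·K).
ΔU = 1.35×20.8×(1260−498) = 21400 J.

21400 J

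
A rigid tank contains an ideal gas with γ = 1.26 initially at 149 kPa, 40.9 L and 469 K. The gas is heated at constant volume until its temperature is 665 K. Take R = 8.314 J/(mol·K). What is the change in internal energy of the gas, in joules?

n = P₁V₁/(RT₁) = 149×40.9/(8.314×469) = 1.56 mol.
Isochoric: V stays 40.9 L; P/T = const ⇒ T₂ = 665 K, P₂ = 211 kPa.
For an ideal gas ΔU = nCvΔT with Cv = R/(γ−1) = 32.0 J/(mol·K).
ΔU = 1.56×32.0×(665−469) = 9800 J.

9800 J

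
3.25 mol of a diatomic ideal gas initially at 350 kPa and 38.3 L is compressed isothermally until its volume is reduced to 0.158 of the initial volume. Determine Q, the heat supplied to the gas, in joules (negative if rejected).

-24700 J

T₁ = P₁V₁/(nR) = 350×38.3/(3.25×8.314) = 496 K.
Isothermal: T stays 496 K; PV = const ⇒ V₂ = 6.05 L, P₂ = 2220 kPa.
ΔU = 0 (ideal gas, T constant).
W = nRT ln(V₂/V₁) = 3.25×8.314×496×ln(0.158) = -24700 J.
Q = ΔU + W = -24700 J.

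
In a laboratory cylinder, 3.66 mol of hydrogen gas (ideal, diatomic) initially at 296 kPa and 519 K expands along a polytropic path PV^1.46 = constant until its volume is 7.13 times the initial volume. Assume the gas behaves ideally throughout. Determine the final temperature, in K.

210 K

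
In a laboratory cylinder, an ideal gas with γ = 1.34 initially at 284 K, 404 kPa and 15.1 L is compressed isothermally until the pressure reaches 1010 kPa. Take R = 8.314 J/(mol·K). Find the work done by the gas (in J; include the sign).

n = P₁V₁/(RT₁) = 404×15.1/(8.314×284) = 2.58 mol.
Isothermal: T stays 284 K; PV = const ⇒ V₂ = 6.04 L, P₂ = 1010 kPa.
W = nRT ln(V₂/V₁) = 2.58×8.314×284×ln(0.400) = -5590 J.

-5590 J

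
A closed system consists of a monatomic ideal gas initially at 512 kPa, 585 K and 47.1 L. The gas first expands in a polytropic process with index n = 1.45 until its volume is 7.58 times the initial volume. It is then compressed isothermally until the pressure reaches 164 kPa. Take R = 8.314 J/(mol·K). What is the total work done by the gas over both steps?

14600 J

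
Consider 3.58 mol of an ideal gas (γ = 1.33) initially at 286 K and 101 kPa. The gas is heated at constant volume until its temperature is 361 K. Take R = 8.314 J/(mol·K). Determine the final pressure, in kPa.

V₁ = nRT₁/P₁ = 3.58×8.314×286/101 = 84.3 L.
Isochoric: V stays 84.3 L; P/T = const ⇒ T₂ = 361 K, P₂ = 127 kPa.

127 kPa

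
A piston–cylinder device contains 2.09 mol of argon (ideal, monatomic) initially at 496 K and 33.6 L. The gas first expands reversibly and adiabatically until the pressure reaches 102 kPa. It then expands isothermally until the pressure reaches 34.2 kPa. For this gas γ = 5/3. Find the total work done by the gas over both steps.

P₁ = nRT₁/V₁ = 2.09×8.314×496/33.6 = 257 kPa.
Step 1 — Adiabatic: T₂/T₁ = (P₂/P₁)^((γ−1)/γ) ⇒ T₂ = 496×(0.398)^0.400 = 343 K; V₂ = 58.4 L.
ΔU = nCvΔT = 2.09×12.5×(343−496) = -3990 J.
Q = 0 for an adiabatic process, so W = −ΔU = 3990 J.
State after step 1: P = 102 kPa, V = 58.4 L, T = 343 K.
Step 2 — Isothermal: T stays 343 K; PV = const ⇒ V₂ = 174 L, P₂ = 34.2 kPa.
ΔU = 0 (ideal gas, T constant).
W = nRT ln(V₂/V₁) = 2.09×8.314×343×ln(2.98) = 6510 J.
Q = ΔU + W = 6510 J.
Net over both steps: W = 10500 J, Q = 6510 J, ΔU = -3990 J.

10500 J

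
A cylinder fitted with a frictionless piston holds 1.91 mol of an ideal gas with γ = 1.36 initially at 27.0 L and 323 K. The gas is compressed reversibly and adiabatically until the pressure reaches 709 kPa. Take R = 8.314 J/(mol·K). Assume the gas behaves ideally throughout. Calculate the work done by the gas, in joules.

P₁ = nRT₁/V₁ = 1.91×8.314×323/27.0 = 190 kPa.
Adiabatic: T₂/T₁ = (P₂/P₁)^((γ−1)/γ) ⇒ T₂ = 323×(3.73)^0.265 = 458 K; V₂ = 10.3 L.
ΔU = nCvΔT = 1.91×23.1×(458−323) = 5940 J.
Q = 0 for an adiabatic process, so W = −ΔU = -5940 J.

-5940 J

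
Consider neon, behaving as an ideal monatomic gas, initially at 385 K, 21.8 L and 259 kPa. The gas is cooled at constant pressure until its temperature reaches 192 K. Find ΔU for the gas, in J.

-4250 J

n = P₁V₁/(RT₁) = 259×21.8/(8.314×385) = 1.76 mol.
Isobaric: P stays 259 kPa; V/T = const ⇒ T₂ = 192 K, V₂ = 10.9 L.
For an ideal gas ΔU = nCvΔT with Cv = (3/2)R = 12.5 J/(mol·K).
ΔU = 1.76×12.5×(192−385) = -4250 J.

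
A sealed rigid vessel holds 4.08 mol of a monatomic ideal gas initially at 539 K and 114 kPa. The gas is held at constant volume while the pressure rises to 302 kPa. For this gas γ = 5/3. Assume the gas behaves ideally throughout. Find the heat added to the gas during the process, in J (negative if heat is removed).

45200 J

V₁ = nRT₁/P₁ = 4.08×8.314×539/114 = 160 L.
Isochoric: V stays 160 L; P/T = const ⇒ T₂ = 1430 K, P₂ = 302 kPa.
W = 0 (no volume change).
ΔU = nCvΔT = 4.08×12.5×(1430−539) = 45200 J.
Q = ΔU = 45200 J.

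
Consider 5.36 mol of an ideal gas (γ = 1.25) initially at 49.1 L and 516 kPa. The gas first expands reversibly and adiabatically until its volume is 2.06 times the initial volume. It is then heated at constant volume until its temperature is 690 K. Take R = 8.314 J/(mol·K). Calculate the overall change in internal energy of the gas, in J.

T₁ = P₁V₁/(nR) = 516×49.1/(5.36×8.314) = 569 K.
Step 1 — Adiabatic: TV^(γ−1) = const ⇒ T₂ = 569×(0.485)^0.250 = 475 K; PV^γ = const ⇒ P₂ = 209 kPa.
ΔU = nCvΔT = 5.36×33.3×(475−569) = -16800 J.
Q = 0 for an adiabatic process, so W = −ΔU = 16800 J.
State after step 1: P = 209 kPa, V = 101 L, T = 475 K.
Step 2 — Isochoric: V stays 101 L; P/T = const ⇒ T₂ = 690 K, P₂ = 304 kPa.
W = 0 (no volume change).
ΔU = nCvΔT = 5.36×33.3×(690−475) = 38400 J.
Q = ΔU = 38400 J.
Net over both steps: W = 16800 J, Q = 38400 J, ΔU = 21700 J.

21700 J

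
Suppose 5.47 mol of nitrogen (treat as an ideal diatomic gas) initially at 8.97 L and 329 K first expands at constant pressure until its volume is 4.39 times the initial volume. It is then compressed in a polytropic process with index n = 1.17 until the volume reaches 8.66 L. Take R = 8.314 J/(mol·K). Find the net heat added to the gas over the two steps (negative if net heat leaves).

112000 J

P₁ = nRT₁/V₁ = 5.47×8.314×329/8.97 = 1670 kPa.
Step 1 — Isobaric: P stays 1670 kPa; V/T = const ⇒ T₂ = 1440 K, V₂ = 39.4 L.
W = PΔV = 1670×(39.4−8.97) kPa·L = 50700 J.
ΔU = nCvΔT = 5.47×20.8×(1440−329) = 127000 J.
Q = ΔU + W = nCpΔT = 178000 J.
State after step 1: P = 1670 kPa, V = 39.4 L, T = 1440 K.
Step 2 — Polytropic n=1.17: T₂ = T₁(V₁/V₂)^(n−1) = 1440×(4.55)^0.17 = 1870 K; P₂ = P₁(V₁/V₂)^n = 9810 kPa.
W = (P₁V₁−P₂V₂)/(n−1) = (1670×39.4−9810×8.66)/0.17 = -113000 J.
ΔU = nCvΔT = 5.47×20.8×(1870−1440) = 48200 J.
Q = ΔU + W = -65200 J.
Net over both steps: W = -62700 J, Q = 112000 J, ΔU = 175000 J.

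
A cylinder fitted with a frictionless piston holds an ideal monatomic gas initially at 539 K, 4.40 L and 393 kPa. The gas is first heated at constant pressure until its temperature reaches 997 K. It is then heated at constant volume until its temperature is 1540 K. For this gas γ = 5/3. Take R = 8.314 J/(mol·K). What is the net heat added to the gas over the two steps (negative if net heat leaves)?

n = P₁V₁/(RT₁) = 393×4.40/(8.314×539) = 0.386 mol.
Step 1 — Isobaric: P stays 393 kPa; V/T = const ⇒ T₂ = 997 K, V₂ = 8.14 L.
W = PΔV = 393×(8.14−4.40) kPa·L = 1470 J.
ΔU = nCvΔT = 0.386×12.5×(997−539) = 2200 J.
Q = ΔU + W = nCpΔT = 3670 J.
State after step 1: P = 393 kPa, V = 8.14 L, T = 997 K.
Step 2 — Isochoric: V stays 8.14 L; P/T = const ⇒ T₂ = 1540 K, P₂ = 607 kPa.
W = 0 (no volume change).
ΔU = nCvΔT = 0.386×12.5×(1540−997) = 2610 J.
Q = ΔU = 2610 J.
Net over both steps: W = 1470 J, Q = 6290 J, ΔU = 4820 J.

6290 J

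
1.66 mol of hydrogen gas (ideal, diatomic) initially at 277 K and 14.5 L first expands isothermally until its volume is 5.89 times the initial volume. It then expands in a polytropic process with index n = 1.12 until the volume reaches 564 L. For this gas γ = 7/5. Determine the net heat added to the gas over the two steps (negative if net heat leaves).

P₁ = nRT₁/V₁ = 1.66×8.314×277/14.5 = 264 kPa.
Step 1 — Isothermal: T stays 277 K; PV = const ⇒ V₂ = 85.4 L, P₂ = 44.8 kPa.
ΔU = 0 (ideal gas, T constant).
W = nRT ln(V₂/V₁) = 1.66×8.314×277×ln(5.89) = 6780 J.
Q = ΔU + W = 6780 J.
State after step 1: P = 44.8 kPa, V = 85.4 L, T = 277 K.
Step 2 — Polytropic n=1.12: T₂ = T₁(V₁/V₂)^(n−1) = 277×(0.151)^0.12 = 221 K; P₂ = P₁(V₁/V₂)^n = 5.40 kPa.
W = (P₁V₁−P₂V₂)/(n−1) = (44.8×85.4−5.40×564)/0.12 = 6460 J.
ΔU = nCvΔT = 1.66×20.8×(221−277) = -1940 J.
Q = ΔU + W = 4520 J.
Net over both steps: W = 13200 J, Q = 11300 J, ΔU = -1940 J.

11300 J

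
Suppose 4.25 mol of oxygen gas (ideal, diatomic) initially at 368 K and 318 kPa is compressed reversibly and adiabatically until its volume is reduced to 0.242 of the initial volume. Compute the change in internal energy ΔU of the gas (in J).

V₁ = nRT₁/P₁ = 4.25×8.314×368/318 = 40.9 L.
Adiabatic: TV^(γ−1) = const ⇒ T₂ = 368×(4.13)^0.400 = 649 K; PV^γ = const ⇒ P₂ = 2320 kPa.
For an ideal gas ΔU = nCvΔT with Cv = (5/2)R = 20.8 J/(mol·K).
ΔU = 4.25×20.8×(649−368) = 24800 J.

24800 J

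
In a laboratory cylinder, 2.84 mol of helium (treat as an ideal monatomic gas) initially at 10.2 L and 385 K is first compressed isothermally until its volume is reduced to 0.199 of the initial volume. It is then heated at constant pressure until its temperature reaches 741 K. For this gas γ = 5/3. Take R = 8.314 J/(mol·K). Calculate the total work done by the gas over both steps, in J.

P₁ = nRT₁/V₁ = 2.84×8.314×385/10.2 = 891 kPa.
Step 1 — Isothermal: T stays 385 K; PV = const ⇒ V₂ = 2.03 L, P₂ = 4480 kPa.
ΔU = 0 (ideal gas, T constant).
W = nRT ln(V₂/V₁) = 2.84×8.314×385×ln(0.199) = -14700 J.
Q = ΔU + W = -14700 J.
State after step 1: P = 4480 kPa, V = 2.03 L, T = 385 K.
Step 2 — Isobaric: P stays 4480 kPa; V/T = const ⇒ T₂ = 741 K, V₂ = 3.91 L.
W = PΔV = 4480×(3.91−2.03) kPa·L = 8410 J.
ΔU = nCvΔT = 2.84×12.5×(741−385) = 12600 J.
Q = ΔU + W = nCpΔT = 21000 J.
Net over both steps: W = -6270 J, Q = 6340 J, ΔU = 12600 J.

-6270 J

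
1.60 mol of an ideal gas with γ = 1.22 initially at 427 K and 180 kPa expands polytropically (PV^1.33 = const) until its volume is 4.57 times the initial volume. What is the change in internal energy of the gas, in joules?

-10200 J

V₁ = nRT₁/P₁ = 1.60×8.314×427/180 = 31.6 L.
Polytropic n=1.33: T₂ = T₁(V₁/V₂)^(n−1) = 427×(0.219)^0.33 = 259 K; P₂ = P₁(V₁/V₂)^n = 23.9 kPa.
For an ideal gas ΔU = nCvΔT with Cv = R/(γ−1) = 37.8 J/(mol·K).
ΔU = 1.60×37.8×(259−427) = -10200 J.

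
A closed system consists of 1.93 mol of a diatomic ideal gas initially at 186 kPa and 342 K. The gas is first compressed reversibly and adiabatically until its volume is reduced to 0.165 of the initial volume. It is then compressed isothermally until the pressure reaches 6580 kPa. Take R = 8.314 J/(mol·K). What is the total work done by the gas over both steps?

-26300 J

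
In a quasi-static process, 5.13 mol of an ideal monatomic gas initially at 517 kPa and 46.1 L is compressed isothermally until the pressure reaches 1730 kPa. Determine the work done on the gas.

28800 J

T₁ = P₁V₁/(nR) = 517×46.1/(5.13×8.314) = 559 K.
Isothermal: T stays 559 K; PV = const ⇒ V₂ = 13.8 L, P₂ = 1730 kPa.
W = nRT ln(V₂/V₁) = 5.13×8.314×559×ln(0.299) = -28800 J.
Work done on the gas = −W_by = 28800 J.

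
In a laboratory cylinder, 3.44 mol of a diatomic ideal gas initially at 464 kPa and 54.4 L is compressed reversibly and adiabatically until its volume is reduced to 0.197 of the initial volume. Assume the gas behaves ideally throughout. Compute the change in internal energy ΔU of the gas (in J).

T₁ = P₁V₁/(nR) = 464×54.4/(3.44×8.314) = 883 K.
Adiabatic: TV^(γ−1) = const ⇒ T₂ = 883×(5.08)^0.400 = 1690 K; PV^γ = const ⇒ P₂ = 4510 kPa.
For an ideal gas ΔU = nCvΔT with Cv = (5/2)R = 20.8 J/(mol·K).
ΔU = 3.44×20.8×(1690−883) = 57800 J.

57800 J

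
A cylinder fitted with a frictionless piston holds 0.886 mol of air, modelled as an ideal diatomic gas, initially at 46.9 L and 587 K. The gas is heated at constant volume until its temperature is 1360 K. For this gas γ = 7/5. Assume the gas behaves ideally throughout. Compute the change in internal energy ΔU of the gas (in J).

14200 J

P₁ = nRT₁/V₁ = 0.886×8.314×587/46.9 = 92.2 kPa.
Isochoric: V stays 46.9 L; P/T = const ⇒ T₂ = 1360 K, P₂ = 214 kPa.
For an ideal gas ΔU = nCvΔT with Cv = (5/2)R = 20.8 J/(mol·K).
ΔU = 0.886×20.8×(1360−587) = 14200 J.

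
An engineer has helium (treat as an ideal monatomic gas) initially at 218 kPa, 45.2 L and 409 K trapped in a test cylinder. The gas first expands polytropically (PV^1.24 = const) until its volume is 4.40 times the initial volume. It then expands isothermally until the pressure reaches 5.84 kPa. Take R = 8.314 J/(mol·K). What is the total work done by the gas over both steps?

24600 J

n = P₁V₁/(RT₁) = 218×45.2/(8.314×409) = 2.90 mol.
Step 1 — Polytropic n=1.24: T₂ = T₁(V₁/V₂)^(n−1) = 409×(0.227)^0.24 = 287 K; P₂ = P₁(V₁/V₂)^n = 34.7 kPa.
W = (P₁V₁−P₂V₂)/(n−1) = (218×45.2−34.7×199)/0.24 = 12300 J.
ΔU = nCvΔT = 2.90×12.5×(287−409) = -4420 J.
Q = ΔU + W = 7860 J.
State after step 1: P = 34.7 kPa, V = 199 L, T = 287 K.
Step 2 — Isothermal: T stays 287 K; PV = const ⇒ V₂ = 1180 L, P₂ = 5.84 kPa.
ΔU = 0 (ideal gas, T constant).
W = nRT ln(V₂/V₁) = 2.90×8.314×287×ln(5.95) = 12300 J.
Q = ΔU + W = 12300 J.
Net over both steps: W = 24600 J, Q = 20200 J, ΔU = -4420 J.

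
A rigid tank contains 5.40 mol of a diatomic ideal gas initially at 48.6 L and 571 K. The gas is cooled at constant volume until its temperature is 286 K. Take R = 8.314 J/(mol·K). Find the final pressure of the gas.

264 kPa

P₁ = nRT₁/V₁ = 5.40×8.314×571/48.6 = 527 kPa.
Isochoric: V stays 48.6 L; P/T = const ⇒ T₂ = 286 K, P₂ = 264 kPa.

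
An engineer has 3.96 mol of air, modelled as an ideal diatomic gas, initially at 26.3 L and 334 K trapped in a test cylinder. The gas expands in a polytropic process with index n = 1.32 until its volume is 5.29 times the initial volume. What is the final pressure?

46.4 kPa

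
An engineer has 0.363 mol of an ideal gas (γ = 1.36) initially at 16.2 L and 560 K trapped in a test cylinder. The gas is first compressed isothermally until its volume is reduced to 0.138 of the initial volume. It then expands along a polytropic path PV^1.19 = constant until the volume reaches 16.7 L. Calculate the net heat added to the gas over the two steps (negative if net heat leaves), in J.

P₁ = nRT₁/V₁ = 0.363×8.314×560/16.2 = 104 kPa.
Step 1 — Isothermal: T stays 560 K; PV = const ⇒ V₂ = 2.24 L, P₂ = 756 kPa.
ΔU = 0 (ideal gas, T constant).
W = nRT ln(V₂/V₁) = 0.363×8.314×560×ln(0.138) = -3350 J.
Q = ΔU + W = -3350 J.
State after step 1: P = 756 kPa, V = 2.24 L, T = 560 K.
Step 2 — Polytropic n=1.19: T₂ = T₁(V₁/V₂)^(n−1) = 560×(0.134)^0.19 = 382 K; P₂ = P₁(V₁/V₂)^n = 69.1 kPa.
W = (P₁V₁−P₂V₂)/(n−1) = (756×2.24−69.1×16.7)/0.19 = 2820 J.
ΔU = nCvΔT = 0.363×23.1×(382−560) = -1490 J.
Q = ΔU + W = 1330 J.
Net over both steps: W = -523 J, Q = -2010 J, ΔU = -1490 J.

-2010 J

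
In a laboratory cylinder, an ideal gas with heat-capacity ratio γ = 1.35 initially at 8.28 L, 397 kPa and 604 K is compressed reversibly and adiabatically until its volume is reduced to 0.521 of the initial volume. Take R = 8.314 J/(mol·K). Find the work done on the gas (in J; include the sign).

2410 J

n = P₁V₁/(RT₁) = 397×8.28/(8.314×604) = 0.655 mol.
Adiabatic: TV^(γ−1) = const ⇒ T₂ = 604×(1.92)^0.350 = 759 K; PV^γ = const ⇒ P₂ = 957 kPa.
ΔU = nCvΔT = 0.655×23.8×(759−604) = 2410 J.
Q = 0 for an adiabatic process, so W = −ΔU = -2410 J.
Work done on the gas = −W_by = 2410 J.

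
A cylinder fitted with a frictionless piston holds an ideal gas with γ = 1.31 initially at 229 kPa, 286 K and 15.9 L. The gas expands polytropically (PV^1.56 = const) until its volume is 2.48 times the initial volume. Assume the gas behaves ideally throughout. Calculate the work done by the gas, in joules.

n = P₁V₁/(RT₁) = 229×15.9/(8.314×286) = 1.53 mol.
Polytropic n=1.56: T₂ = T₁(V₁/V₂)^(n−1) = 286×(0.403)^0.56 = 172 K; P₂ = P₁(V₁/V₂)^n = 55.5 kPa.
W = (P₁V₁−P₂V₂)/(n−1) = (229×15.9−55.5×39.4)/0.56 = 2590 J.

2590 J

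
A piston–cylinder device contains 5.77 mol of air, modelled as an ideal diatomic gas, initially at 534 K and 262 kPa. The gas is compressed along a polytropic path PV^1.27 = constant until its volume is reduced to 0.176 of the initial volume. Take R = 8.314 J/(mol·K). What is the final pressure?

V₁ = nRT₁/P₁ = 5.77×8.314×534/262 = 97.8 L.
Polytropic n=1.27: T₂ = T₁(V₁/V₂)^(n−1) = 534×(5.68)^0.27 = 854 K; P₂ = P₁(V₁/V₂)^n = 2380 kPa.

2380 kPa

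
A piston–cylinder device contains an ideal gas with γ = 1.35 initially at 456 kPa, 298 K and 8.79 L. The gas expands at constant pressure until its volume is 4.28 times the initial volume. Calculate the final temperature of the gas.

Isobaric: P stays 456 kPa; V/T = const ⇒ T₂ = 1280 K, V₂ = 37.6 L.

1280 K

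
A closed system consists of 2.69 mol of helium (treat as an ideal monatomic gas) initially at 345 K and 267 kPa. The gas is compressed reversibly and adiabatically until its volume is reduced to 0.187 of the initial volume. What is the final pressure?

4370 kPa

V₁ = nRT₁/P₁ = 2.69×8.314×345/267 = 28.9 L.
Adiabatic: TV^(γ−1) = const ⇒ T₂ = 345×(5.35)^0.667 = 1060 K; PV^γ = const ⇒ P₂ = 4370 kPa.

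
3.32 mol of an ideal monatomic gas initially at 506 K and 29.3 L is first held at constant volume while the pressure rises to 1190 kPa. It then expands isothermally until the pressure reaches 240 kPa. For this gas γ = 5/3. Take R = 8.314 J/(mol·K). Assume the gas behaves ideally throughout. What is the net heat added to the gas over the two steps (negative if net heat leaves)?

P₁ = nRT₁/V₁ = 3.32×8.314×506/29.3 = 477 kPa.
Step 1 — Isochoric: V stays 29.3 L; P/T = const ⇒ T₂ = 1260 K, P₂ = 1190 kPa.
W = 0 (no volume change).
ΔU = nCvΔT = 3.32×12.5×(1260−506) = 31400 J.
Q = ΔU = 31400 J.
State after step 1: P = 1190 kPa, V = 29.3 L, T = 1260 K.
Step 2 — Isothermal: T stays 1260 K; PV = const ⇒ V₂ = 145 L, P₂ = 240 kPa.
ΔU = 0 (ideal gas, T constant).
W = nRT ln(V₂/V₁) = 3.32×8.314×1260×ln(4.96) = 55800 J.
Q = ΔU + W = 55800 J.
Net over both steps: W = 55800 J, Q = 87200 J, ΔU = 31400 J.

87200 J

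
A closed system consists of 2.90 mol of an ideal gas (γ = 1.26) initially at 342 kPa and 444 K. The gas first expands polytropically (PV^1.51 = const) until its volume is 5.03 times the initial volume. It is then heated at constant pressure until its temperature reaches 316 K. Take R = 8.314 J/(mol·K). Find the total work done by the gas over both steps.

V₁ = nRT₁/P₁ = 2.90×8.314×444/342 = 31.3 L.
Step 1 — Polytropic n=1.51: T₂ = T₁(V₁/V₂)^(n−1) = 444×(0.199)^0.51 = 195 K; P₂ = P₁(V₁/V₂)^n = 29.8 kPa.
W = (P₁V₁−P₂V₂)/(n−1) = (342×31.3−29.8×157)/0.51 = 11800 J.
ΔU = nCvΔT = 2.90×32.0×(195−444) = -23100 J.
Q = ΔU + W = -11300 J.
State after step 1: P = 29.8 kPa, V = 157 L, T = 195 K.
Step 2 — Isobaric: P stays 29.8 kPa; V/T = const ⇒ T₂ = 316 K, V₂ = 255 L.
W = PΔV = 29.8×(255−157) kPa·L = 2920 J.
ΔU = nCvΔT = 2.90×32.0×(316−195) = 11200 J.
Q = ΔU + W = nCpΔT = 14200 J.
Net over both steps: W = 14700 J, Q = 2830 J, ΔU = -11900 J.

14700 J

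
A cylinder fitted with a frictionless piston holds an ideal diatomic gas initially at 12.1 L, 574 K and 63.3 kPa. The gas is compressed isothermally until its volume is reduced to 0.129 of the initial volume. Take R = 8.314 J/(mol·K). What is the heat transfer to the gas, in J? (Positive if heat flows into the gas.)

-1570 J

n = P₁V₁/(RT₁) = 63.3×12.1/(8.314×574) = 0.160 mol.
Isothermal: T stays 574 K; PV = const ⇒ V₂ = 1.56 L, P₂ = 491 kPa.
ΔU = 0 (ideal gas, T constant).
W = nRT ln(V₂/V₁) = 0.160×8.314×574×ln(0.129) = -1570 J.
Q = ΔU + W = -1570 J.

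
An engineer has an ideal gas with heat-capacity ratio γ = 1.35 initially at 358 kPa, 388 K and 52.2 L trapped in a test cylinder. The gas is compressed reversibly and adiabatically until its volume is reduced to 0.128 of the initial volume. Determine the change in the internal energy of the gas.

n = P₁V₁/(RT₁) = 358×52.2/(8.314×388) = 5.79 mol.
Adiabatic: TV^(γ−1) = const ⇒ T₂ = 388×(7.81)^0.350 = 797 K; PV^γ = const ⇒ P₂ = 5740 kPa.
For an ideal gas ΔU = nCvΔT with Cv = R/(γ−1) = 23.8 J/(mol·K).
ΔU = 5.79×23.8×(797−388) = 56200 J.

56200 J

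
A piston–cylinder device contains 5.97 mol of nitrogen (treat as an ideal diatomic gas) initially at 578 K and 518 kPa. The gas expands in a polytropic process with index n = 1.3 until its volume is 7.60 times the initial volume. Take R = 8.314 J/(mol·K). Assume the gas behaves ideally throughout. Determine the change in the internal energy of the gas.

-32700 J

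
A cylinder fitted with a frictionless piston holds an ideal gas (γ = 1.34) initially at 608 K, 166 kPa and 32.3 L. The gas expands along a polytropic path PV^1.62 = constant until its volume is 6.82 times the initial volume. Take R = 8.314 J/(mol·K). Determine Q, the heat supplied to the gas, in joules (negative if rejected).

-4960 J

n = P₁V₁/(RT₁) = 166×32.3/(8.314×608) = 1.06 mol.
Polytropic n=1.62: T₂ = T₁(V₁/V₂)^(n−1) = 608×(0.147)^0.62 = 185 K; P₂ = P₁(V₁/V₂)^n = 7.40 kPa.
W = (P₁V₁−P₂V₂)/(n−1) = (166×32.3−7.40×220)/0.62 = 6020 J.
ΔU = nCvΔT = 1.06×24.5×(185−608) = -11000 J.
Q = ΔU + W = -4960 J.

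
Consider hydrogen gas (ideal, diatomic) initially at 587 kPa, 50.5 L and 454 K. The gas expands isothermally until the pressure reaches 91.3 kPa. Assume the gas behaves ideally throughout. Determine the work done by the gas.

n = P₁V₁/(RT₁) = 587×50.5/(8.314×454) = 7.85 mol.
Isothermal: T stays 454 K; PV = const ⇒ V₂ = 325 L, P₂ = 91.3 kPa.
W = nRT ln(V₂/V₁) = 7.85×8.314×454×ln(6.43) = 55200 J.

55200 J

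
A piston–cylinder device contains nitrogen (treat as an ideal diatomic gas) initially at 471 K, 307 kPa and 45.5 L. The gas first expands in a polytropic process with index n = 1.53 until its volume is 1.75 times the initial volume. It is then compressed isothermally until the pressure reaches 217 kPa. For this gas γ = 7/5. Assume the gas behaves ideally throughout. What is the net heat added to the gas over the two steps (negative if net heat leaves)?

n = P₁V₁/(RT₁) = 307×45.5/(8.314×471) = 3.57 mol.
Step 1 — Polytropic n=1.53: T₂ = T₁(V₁/V₂)^(n−1) = 471×(0.571)^0.53 = 350 K; P₂ = P₁(V₁/V₂)^n = 130 kPa.
W = (P₁V₁−P₂V₂)/(n−1) = (307×45.5−130×79.6)/0.53 = 6760 J.
ΔU = nCvΔT = 3.57×20.8×(350−471) = -8960 J.
Q = ΔU + W = -2200 J.
State after step 1: P = 130 kPa, V = 79.6 L, T = 350 K.
Step 2 — Isothermal: T stays 350 K; PV = const ⇒ V₂ = 47.8 L, P₂ = 217 kPa.
ΔU = 0 (ideal gas, T constant).
W = nRT ln(V₂/V₁) = 3.57×8.314×350×ln(0.601) = -5290 J.
Q = ΔU + W = -5290 J.
Net over both steps: W = 1480 J, Q = -7490 J, ΔU = -8960 J.

-7490 J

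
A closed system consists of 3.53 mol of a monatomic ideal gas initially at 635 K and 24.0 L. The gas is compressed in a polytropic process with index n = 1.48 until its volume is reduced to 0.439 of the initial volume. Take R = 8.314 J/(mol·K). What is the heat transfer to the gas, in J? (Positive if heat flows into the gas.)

P₁ = nRT₁/V₁ = 3.53×8.314×635/24.0 = 777 kPa.
Polytropic n=1.48: T₂ = T₁(V₁/V₂)^(n−1) = 635×(2.28)^0.48 = 943 K; P₂ = P₁(V₁/V₂)^n = 2630 kPa.
W = (P₁V₁−P₂V₂)/(n−1) = (777×24.0−2630×10.5)/0.48 = -18800 J.
ΔU = nCvΔT = 3.53×12.5×(943−635) = 13500 J.
Q = ΔU + W = -5270 J.

-5270 J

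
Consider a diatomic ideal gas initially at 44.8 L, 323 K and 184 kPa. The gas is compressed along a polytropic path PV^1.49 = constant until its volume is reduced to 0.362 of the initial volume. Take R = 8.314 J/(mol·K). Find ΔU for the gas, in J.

13300 J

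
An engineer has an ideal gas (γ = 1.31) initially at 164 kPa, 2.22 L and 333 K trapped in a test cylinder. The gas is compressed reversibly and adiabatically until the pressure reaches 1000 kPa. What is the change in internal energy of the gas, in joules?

627 J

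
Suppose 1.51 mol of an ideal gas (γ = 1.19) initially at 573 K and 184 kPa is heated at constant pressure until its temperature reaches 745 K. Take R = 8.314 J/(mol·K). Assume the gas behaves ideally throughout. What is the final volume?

50.8 L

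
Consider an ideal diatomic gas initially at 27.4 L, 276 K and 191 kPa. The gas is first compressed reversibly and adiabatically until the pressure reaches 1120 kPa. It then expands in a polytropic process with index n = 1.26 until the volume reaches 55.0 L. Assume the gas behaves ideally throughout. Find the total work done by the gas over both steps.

4720 J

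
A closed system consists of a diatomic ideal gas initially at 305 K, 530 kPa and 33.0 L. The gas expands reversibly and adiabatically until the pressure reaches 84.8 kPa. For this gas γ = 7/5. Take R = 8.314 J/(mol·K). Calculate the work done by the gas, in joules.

n = P₁V₁/(RT₁) = 530×33.0/(8.314×305) = 6.90 mol.
Adiabatic: T₂/T₁ = (P₂/P₁)^((γ−1)/γ) ⇒ T₂ = 305×(0.160)^0.286 = 181 K; V₂ = 122 L.
ΔU = nCvΔT = 6.90×20.8×(181−305) = -17800 J.
Q = 0 for an adiabatic process, so W = −ΔU = 17800 J.

17800 J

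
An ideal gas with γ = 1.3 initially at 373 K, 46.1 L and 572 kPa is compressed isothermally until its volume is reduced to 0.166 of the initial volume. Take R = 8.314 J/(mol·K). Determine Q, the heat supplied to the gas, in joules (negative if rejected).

n = P₁V₁/(RT₁) = 572×46.1/(8.314×373) = 8.50 mol.
Isothermal: T stays 373 K; PV = const ⇒ V₂ = 7.65 L, P₂ = 3450 kPa.
ΔU = 0 (ideal gas, T constant).
W = nRT ln(V₂/V₁) = 8.50×8.314×373×ln(0.166) = -47400 J.
Q = ΔU + W = -47400 J.

-47400 J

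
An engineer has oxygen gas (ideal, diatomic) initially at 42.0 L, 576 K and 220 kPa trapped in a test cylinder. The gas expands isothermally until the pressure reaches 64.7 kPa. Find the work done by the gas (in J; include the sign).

n = P₁V₁/(RT₁) = 220×42.0/(8.314×576) = 1.93 mol.
Isothermal: T stays 576 K; PV = const ⇒ V₂ = 143 L, P₂ = 64.7 kPa.
W = nRT ln(V₂/V₁) = 1.93×8.314×576×ln(3.40) = 11300 J.

11300 J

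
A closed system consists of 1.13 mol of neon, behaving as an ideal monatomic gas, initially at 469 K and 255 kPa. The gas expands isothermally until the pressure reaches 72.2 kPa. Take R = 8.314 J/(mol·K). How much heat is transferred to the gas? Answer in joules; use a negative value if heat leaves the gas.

5560 J

V₁ = nRT₁/P₁ = 1.13×8.314×469/255 = 17.3 L.
Isothermal: T stays 469 K; PV = const ⇒ V₂ = 61.0 L, P₂ = 72.2 kPa.
ΔU = 0 (ideal gas, T constant).
W = nRT ln(V₂/V₁) = 1.13×8.314×469×ln(3.53) = 5560 J.
Q = ΔU + W = 5560 J.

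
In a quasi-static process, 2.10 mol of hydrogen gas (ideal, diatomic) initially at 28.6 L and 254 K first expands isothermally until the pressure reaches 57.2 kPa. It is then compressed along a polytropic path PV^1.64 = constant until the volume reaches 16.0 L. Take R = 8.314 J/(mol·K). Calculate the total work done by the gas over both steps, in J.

-7670 J

P₁ = nRT₁/V₁ = 2.10×8.314×254/28.6 = 155 kPa.
Step 1 — Isothermal: T stays 254 K; PV = const ⇒ V₂ = 77.5 L, P₂ = 57.2 kPa.
ΔU = 0 (ideal gas, T constant).
W = nRT ln(V₂/V₁) = 2.10×8.314×254×ln(2.71) = 4420 J.
Q = ΔU + W = 4420 J.
State after step 1: P = 57.2 kPa, V = 77.5 L, T = 254 K.
Step 2 — Polytropic n=1.64: T₂ = T₁(V₁/V₂)^(n−1) = 254×(4.85)^0.64 = 697 K; P₂ = P₁(V₁/V₂)^n = 761 kPa.
W = (P₁V₁−P₂V₂)/(n−1) = (57.2×77.5−761×16.0)/0.64 = -12100 J.
ΔU = nCvΔT = 2.10×20.8×(697−254) = 19400 J.
Q = ΔU + W = 7260 J.
Net over both steps: W = -7670 J, Q = 11700 J, ΔU = 19400 J.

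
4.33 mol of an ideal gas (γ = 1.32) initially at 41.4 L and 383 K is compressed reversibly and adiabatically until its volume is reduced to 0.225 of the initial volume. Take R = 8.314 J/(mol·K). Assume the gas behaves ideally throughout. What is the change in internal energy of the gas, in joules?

26400 J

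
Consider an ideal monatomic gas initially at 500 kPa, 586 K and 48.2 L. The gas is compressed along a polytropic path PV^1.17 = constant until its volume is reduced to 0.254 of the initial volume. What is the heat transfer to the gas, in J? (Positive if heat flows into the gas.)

n = P₁V₁/(RT₁) = 500×48.2/(8.314×586) = 4.95 mol.
Polytropic n=1.17: T₂ = T₁(V₁/V₂)^(n−1) = 586×(3.94)^0.17 = 740 K; P₂ = P₁(V₁/V₂)^n = 2480 kPa.
W = (P₁V₁−P₂V₂)/(n−1) = (500×48.2−2480×12.2)/0.17 = -37200 J.
ΔU = nCvΔT = 4.95×12.5×(740−586) = 9480 J.
Q = ΔU + W = -27700 J.

-27700 J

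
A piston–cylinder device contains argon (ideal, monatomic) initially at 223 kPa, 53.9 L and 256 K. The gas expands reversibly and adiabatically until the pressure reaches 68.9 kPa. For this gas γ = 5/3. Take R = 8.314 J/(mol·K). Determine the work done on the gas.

-6760 J

n = P₁V₁/(RT₁) = 223×53.9/(8.314×256) = 5.65 mol.
Adiabatic: T₂/T₁ = (P₂/P₁)^((γ−1)/γ) ⇒ T₂ = 256×(0.309)^0.400 = 160 K; V₂ = 109 L.
ΔU = nCvΔT = 5.65×12.5×(160−256) = -6760 J.
Q = 0 for an adiabatic process, so W = −ΔU = 6760 J.
Work done on the gas = −W_by = -6760 J.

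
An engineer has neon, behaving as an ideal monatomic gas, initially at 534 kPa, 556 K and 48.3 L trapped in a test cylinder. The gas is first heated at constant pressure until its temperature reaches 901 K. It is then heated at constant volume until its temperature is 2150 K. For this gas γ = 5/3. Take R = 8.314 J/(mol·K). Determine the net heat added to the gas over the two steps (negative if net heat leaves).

n = P₁V₁/(RT₁) = 534×48.3/(8.314×556) = 5.58 mol.
Step 1 — Isobaric: P stays 534 kPa; V/T = const ⇒ T₂ = 901 K, V₂ = 78.3 L.
W = PΔV = 534×(78.3−48.3) kPa·L = 16000 J.
ΔU = nCvΔT = 5.58×12.5×(901−556) = 24000 J.
Q = ΔU + W = nCpΔT = 40000 J.
State after step 1: P = 534 kPa, V = 78.3 L, T = 901 K.
Step 2 — Isochoric: V stays 78.3 L; P/T = const ⇒ T₂ = 2150 K, P₂ = 1270 kPa.
W = 0 (no volume change).
ΔU = nCvΔT = 5.58×12.5×(2150−901) = 86900 J.
Q = ΔU = 86900 J.
Net over both steps: W = 16000 J, Q = 127000 J, ΔU = 111000 J.

127000 J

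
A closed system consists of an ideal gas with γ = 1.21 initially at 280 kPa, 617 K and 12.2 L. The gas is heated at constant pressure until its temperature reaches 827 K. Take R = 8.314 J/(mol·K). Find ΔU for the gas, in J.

5540 J

n = P₁V₁/(RT₁) = 280×12.2/(8.314×617) = 0.666 mol.
Isobaric: P stays 280 kPa; V/T = const ⇒ T₂ = 827 K, V₂ = 16.4 L.
For an ideal gas ΔU = nCvΔT with Cv = R/(γ−1) = 39.6 J/(mol·K).
ΔU = 0.666×39.6×(827−617) = 5540 J.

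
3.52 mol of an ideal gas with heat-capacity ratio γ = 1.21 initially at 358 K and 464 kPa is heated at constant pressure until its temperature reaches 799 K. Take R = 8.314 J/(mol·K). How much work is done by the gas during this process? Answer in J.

V₁ = nRT₁/P₁ = 3.52×8.314×358/464 = 22.6 L.
Isobaric: P stays 464 kPa; V/T = const ⇒ T₂ = 799 K, V₂ = 50.4 L.
W = PΔV = 464×(50.4−22.6) kPa·L = 12900 J.

12900 J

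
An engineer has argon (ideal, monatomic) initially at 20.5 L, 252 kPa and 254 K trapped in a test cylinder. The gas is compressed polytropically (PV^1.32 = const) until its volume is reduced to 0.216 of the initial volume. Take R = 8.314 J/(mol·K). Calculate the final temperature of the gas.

415 K

Polytropic n=1.32: T₂ = T₁(V₁/V₂)^(n−1) = 254×(4.63)^0.32 = 415 K; P₂ = P₁(V₁/V₂)^n = 1910 kPa.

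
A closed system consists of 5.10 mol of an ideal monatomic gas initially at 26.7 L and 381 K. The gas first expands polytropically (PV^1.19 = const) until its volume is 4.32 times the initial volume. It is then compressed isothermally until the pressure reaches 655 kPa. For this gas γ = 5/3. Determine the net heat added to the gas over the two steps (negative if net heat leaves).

P₁ = nRT₁/V₁ = 5.10×8.314×381/26.7 = 605 kPa.
Step 1 — Polytropic n=1.19: T₂ = T₁(V₁/V₂)^(n−1) = 381×(0.231)^0.19 = 289 K; P₂ = P₁(V₁/V₂)^n = 106 kPa.
W = (P₁V₁−P₂V₂)/(n−1) = (605×26.7−106×115)/0.19 = 20600 J.
ΔU = nCvΔT = 5.10×12.5×(289−381) = -5880 J.
Q = ΔU + W = 14800 J.
State after step 1: P = 106 kPa, V = 115 L, T = 289 K.
Step 2 — Isothermal: T stays 289 K; PV = const ⇒ V₂ = 18.7 L, P₂ = 655 kPa.
ΔU = 0 (ideal gas, T constant).
W = nRT ln(V₂/V₁) = 5.10×8.314×289×ln(0.162) = -22300 J.
Q = ΔU + W = -22300 J.
Net over both steps: W = -1640 J, Q = -7520 J, ΔU = -5880 J.

-7520 J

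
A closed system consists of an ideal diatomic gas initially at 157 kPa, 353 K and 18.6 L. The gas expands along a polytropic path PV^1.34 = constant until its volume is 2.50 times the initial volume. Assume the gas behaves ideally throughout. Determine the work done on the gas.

-2300 J

n = P₁V₁/(RT₁) = 157×18.6/(8.314×353) = 0.995 mol.
Polytropic n=1.34: T₂ = T₁(V₁/V₂)^(n−1) = 353×(0.400)^0.34 = 259 K; P₂ = P₁(V₁/V₂)^n = 46.0 kPa.
W = (P₁V₁−P₂V₂)/(n−1) = (157×18.6−46.0×46.5)/0.34 = 2300 J.
Work done on the gas = −W_by = -2300 J.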